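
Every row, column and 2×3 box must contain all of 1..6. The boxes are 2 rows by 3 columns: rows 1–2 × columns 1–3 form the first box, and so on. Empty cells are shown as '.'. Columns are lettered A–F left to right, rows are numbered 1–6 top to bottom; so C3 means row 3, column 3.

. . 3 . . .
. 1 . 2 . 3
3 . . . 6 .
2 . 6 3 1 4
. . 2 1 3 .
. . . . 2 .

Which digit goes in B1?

D3 = 5 (sole candidate).
F3 = 2 (sole candidate).
B4 = 5 (sole candidate).
B3 = 4 (sole candidate).
C3 = 1 (sole candidate).
B5 = 6 (sole candidate).
F5 = 5 (sole candidate).
B6 = 3 (sole candidate).
F6 = 6 (sole candidate).
B1 = 2: row 1 has {3}; col 2 has {1,3,4,5,6}; box has {1,3} → only 2 remains.

2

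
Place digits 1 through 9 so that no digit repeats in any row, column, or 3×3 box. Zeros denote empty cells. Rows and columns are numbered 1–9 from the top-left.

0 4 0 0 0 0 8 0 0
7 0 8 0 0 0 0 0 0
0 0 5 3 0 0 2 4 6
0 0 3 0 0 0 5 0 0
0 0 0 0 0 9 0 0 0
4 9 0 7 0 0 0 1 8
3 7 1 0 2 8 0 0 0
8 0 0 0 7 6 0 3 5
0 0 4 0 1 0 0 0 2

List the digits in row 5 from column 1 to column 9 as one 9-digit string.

157839624

R3C2 = 1: row 3 has {2,3,4,5,6}; col 2 has {4,7,9}; box has {4,5,7,8} → only 1 remains.
R3C6 = 7: row 3 has {1,2,3,4,5,6}; col 6 has {6,8,9}; box has {3} → only 7 remains.
R8C2 = 2: row 8 has {3,5,6,7,8}; col 2 has {1,4,7,9}; box has {1,3,4,7,8} → only 2 remains.
R8C3 = 9: row 8 has {2,3,5,6,7,8}; col 3 has {1,3,4,5,8}; box has {1,2,3,4,7,8} → only 9 remains.
R8C4 = 4: row 8 has {2,3,5,6,7,8,9}; col 4 has {3,7}; box has {1,2,6,7,8} → only 4 remains.
R8C7 = 1: row 8 has {2,3,4,5,6,7,8,9}; col 7 has {2,5,8}; box has {2,3,5} → only 1 remains.
R3C1 = 9: row 3 has {1,2,3,4,5,6,7}; col 1 has {3,4,7,8}; box has {1,4,5,7,8} → only 9 remains.
R3C5 = 8: row 3 has {1,2,3,4,5,6,7,9}; col 5 has {1,2,7}; box has {3,7} → only 8 remains.
R1C9 = 3: in row 1, 3 can only go here (every other open cell in that row sees a 3).
R2C7 = 9: row 2 has {7,8}; col 7 has {1,2,5,8}; box has {2,3,4,6,8} → only 9 remains.
R2C8 = 5: row 2 has {7,8,9}; col 8 has {1,3,4}; box has {2,3,4,6,8,9} → only 5 remains.
R2C9 = 1: row 2 has {5,7,8,9}; col 9 has {2,3,5,6,8}; box has {2,3,4,5,6,8,9} → only 1 remains.
R1C8 = 7: row 1 has {3,4,8}; col 8 has {1,3,4,5}; box has {1,2,3,4,5,6,8,9} → only 7 remains.
R2C2 = 3: in row 2, 3 can only go here (every other open cell in that row sees a 3).
R4C9 = 7: in row 4, 7 can only go here (every other open cell in that row sees a 7).
R5C9 = 4: row 5 has {9}; col 9 has {1,2,3,5,6,7,8}; box has {1,5,7,8} → only 4 remains.
R7C9 = 9: row 7 has {1,2,3,7,8}; col 9 has {1,2,3,4,5,6,7,8}; box has {1,2,3,5} → only 9 remains.
R7C4 = 5: row 7 has {1,2,3,7,8,9}; col 4 has {3,4,7}; box has {1,2,4,6,7,8} → only 5 remains.
R7C8 = 6: row 7 has {1,2,3,5,7,8,9}; col 8 has {1,3,4,5,7}; box has {1,2,3,5,9} → only 6 remains.
R9C4 = 9: row 9 has {1,2,4}; col 4 has {3,4,5,7}; box has {1,2,4,5,6,7,8} → only 9 remains.
R9C6 = 3: row 9 has {1,2,4,9}; col 6 has {6,7,8,9}; box has {1,2,4,5,6,7,8,9} → only 3 remains.
R9C7 = 7: row 9 has {1,2,3,4,9}; col 7 has {1,2,5,8,9}; box has {1,2,3,5,6,9} → only 7 remains.
R9C8 = 8: row 9 has {1,2,3,4,7,9}; col 8 has {1,3,4,5,6,7}; box has {1,2,3,5,6,7,9} → only 8 remains.
R5C8 = 2: row 5 has {4,9}; col 8 has {1,3,4,5,6,7,8}; box has {1,4,5,7,8} → only 2 remains.
R7C7 = 4: row 7 has {1,2,3,5,6,7,8,9}; col 7 has {1,2,5,7,8,9}; box has {1,2,3,5,6,7,8,9} → only 4 remains.
R4C8 = 9: row 4 has {3,5,7}; col 8 has {1,2,3,4,5,6,7,8}; box has {1,2,4,5,7,8} → only 9 remains.
R1C5 = 9: in row 1, 9 can only go here (every other open cell in that row sees a 9).
R1C6 = 5: in row 1, 5 can only go here (every other open cell in that row sees a 5).
R6C6 = 2: row 6 has {1,4,7,8,9}; col 6 has {3,5,6,7,8,9}; box has {7,9} → only 2 remains.
R2C6 = 4: row 2 has {1,3,5,7,8,9}; col 6 has {2,3,5,6,7,8,9}; box has {3,5,7,8,9} → only 4 remains.
R4C6 = 1: row 4 has {3,5,7,9}; col 6 has {2,3,4,5,6,7,8,9}; box has {2,7,9} → only 1 remains.
R6C3 = 6: row 6 has {1,2,4,7,8,9}; col 3 has {1,3,4,5,8,9}; box has {3,4,9} → only 6 remains.
R6C7 = 3: row 6 has {1,2,4,6,7,8,9}; col 7 has {1,2,4,5,7,8,9}; box has {1,2,4,5,7,8,9} → only 3 remains.
R1C3 = 2: row 1 has {3,4,5,7,8,9}; col 3 has {1,3,4,5,6,8,9}; box has {1,3,4,5,7,8,9} → only 2 remains.
R2C5 = 6: row 2 has {1,3,4,5,7,8,9}; col 5 has {1,2,7,8,9}; box has {3,4,5,7,8,9} → only 6 remains.
R4C1 = 2: row 4 has {1,3,5,7,9}; col 1 has {3,4,7,8,9}; box has {3,4,6,9} → only 2 remains.
R4C2 = 8: row 4 has {1,2,3,5,7,9}; col 2 has {1,2,3,4,7,9}; box has {2,3,4,6,9} → only 8 remains.
R4C4 = 6: row 4 has {1,2,3,5,7,8,9}; col 4 has {3,4,5,7,9}; box has {1,2,7,9} → only 6 remains.
R4C5 = 4: row 4 has {1,2,3,5,6,7,8,9}; col 5 has {1,2,6,7,8,9}; box has {1,2,6,7,9} → only 4 remains.
R5C2 = 5: row 5 has {2,4,9}; col 2 has {1,2,3,4,7,8,9}; box has {2,3,4,6,8,9} → only 5 remains.
R5C3 = 7: row 5 has {2,4,5,9}; col 3 has {1,2,3,4,5,6,8,9}; box has {2,3,4,5,6,8,9} → only 7 remains.
R5C4 = 8: row 5 has {2,4,5,7,9}; col 4 has {3,4,5,6,7,9}; box has {1,2,4,6,7,9} → only 8 remains.
R5C5 = 3: row 5 has {2,4,5,7,8,9}; col 5 has {1,2,4,6,7,8,9}; box has {1,2,4,6,7,8,9} → only 3 remains.
R5C7 = 6: row 5 has {2,3,4,5,7,8,9}; col 7 has {1,2,3,4,5,7,8,9}; box has {1,2,3,4,5,7,8,9} → only 6 remains.
R6C5 = 5: row 6 has {1,2,3,4,6,7,8,9}; col 5 has {1,2,3,4,6,7,8,9}; box has {1,2,3,4,6,7,8,9} → only 5 remains.
R9C2 = 6: row 9 has {1,2,3,4,7,8,9}; col 2 has {1,2,3,4,5,7,8,9}; box has {1,2,3,4,7,8,9} → only 6 remains.
R1C1 = 6: row 1 has {2,3,4,5,7,8,9}; col 1 has {2,3,4,7,8,9}; box has {1,2,3,4,5,7,8,9} → only 6 remains.
R1C4 = 1: row 1 has {2,3,4,5,6,7,8,9}; col 4 has {3,4,5,6,7,8,9}; box has {3,4,5,6,7,8,9} → only 1 remains.
R2C4 = 2: row 2 has {1,3,4,5,6,7,8,9}; col 4 has {1,3,4,5,6,7,8,9}; box has {1,3,4,5,6,7,8,9} → only 2 remains.
R5C1 = 1: row 5 has {2,3,4,5,6,7,8,9}; col 1 has {2,3,4,6,7,8,9}; box has {2,3,4,5,6,7,8,9} → only 1 remains.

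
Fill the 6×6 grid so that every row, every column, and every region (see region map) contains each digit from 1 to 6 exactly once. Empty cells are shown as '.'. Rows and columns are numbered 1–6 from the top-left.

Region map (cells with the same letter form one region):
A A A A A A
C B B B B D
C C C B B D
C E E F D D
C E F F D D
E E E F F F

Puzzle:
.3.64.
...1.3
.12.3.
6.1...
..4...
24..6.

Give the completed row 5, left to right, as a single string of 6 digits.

row 1, column 3 = 5: row 1 has {3,4,6}; col 3 has {1,2,4}; region has {3,4,6} → only 5 remains.
row 2, column 3 = 6: row 2 has {1,3}; col 3 has {1,2,4,5}; region has {1,3} → only 6 remains.
row 4, column 2 = 5: row 4 has {1,6}; col 2 has {1,3,4}; region has {1,2,4} → only 5 remains.
row 4, column 5 = 2: row 4 has {1,5,6}; col 5 has {3,4,6}; region has {3} → only 2 remains.
row 4, column 6 = 4: row 4 has {1,2,5,6}; col 6 has {3}; region has {2,3} → only 4 remains.
row 5, column 2 = 6: row 5 has {4}; col 2 has {1,3,4,5}; region has {1,2,4,5} → only 6 remains.
row 6, column 3 = 3: row 6 has {2,4,6}; col 3 has {1,2,4,5,6}; region has {1,2,4,5,6} → only 3 remains.
row 6, column 4 = 5: row 6 has {2,3,4,6}; col 4 has {1,6}; region has {4,6} → only 5 remains.
row 6, column 6 = 1: row 6 has {2,3,4,5,6}; col 6 has {3,4}; region has {4,5,6} → only 1 remains.
row 1, column 1 = 1: row 1 has {3,4,5,6}; col 1 has {2,6}; region has {3,4,5,6} → only 1 remains.
row 1, column 6 = 2: row 1 has {1,3,4,5,6}; col 6 has {1,3,4}; region has {1,3,4,5,6} → only 2 remains.
row 2, column 2 = 2: row 2 has {1,3,6}; col 2 has {1,3,4,5,6}; region has {1,3,6} → only 2 remains.
row 2, column 5 = 5: row 2 has {1,2,3,6}; col 5 has {2,3,4,6}; region has {1,2,3,6} → only 5 remains.
row 3, column 4 = 4: row 3 has {1,2,3}; col 4 has {1,5,6}; region has {1,2,3,5,6} → only 4 remains.
row 4, column 4 = 3: row 4 has {1,2,4,5,6}; col 4 has {1,4,5,6}; region has {1,4,5,6} → only 3 remains.
row 5, column 4 = 2: row 5 has {4,6}; col 4 has {1,3,4,5,6}; region has {1,3,4,5,6} → only 2 remains.
row 5, column 5 = 1: row 5 has {2,4,6}; col 5 has {2,3,4,5,6}; region has {2,3,4} → only 1 remains.
row 5, column 6 = 5: row 5 has {1,2,4,6}; col 6 has {1,2,3,4}; region has {1,2,3,4} → only 5 remains.
row 2, column 1 = 4: row 2 has {1,2,3,5,6}; col 1 has {1,2,6}; region has {1,2,6} → only 4 remains.
row 3, column 1 = 5: row 3 has {1,2,3,4}; col 1 has {1,2,4,6}; region has {1,2,4,6} → only 5 remains.
row 3, column 6 = 6: row 3 has {1,2,3,4,5}; col 6 has {1,2,3,4,5}; region has {1,2,3,4,5} → only 6 remains.
row 5, column 1 = 3: row 5 has {1,2,4,5,6}; col 1 has {1,2,4,5,6}; region has {1,2,4,5,6} → only 3 remains.

364215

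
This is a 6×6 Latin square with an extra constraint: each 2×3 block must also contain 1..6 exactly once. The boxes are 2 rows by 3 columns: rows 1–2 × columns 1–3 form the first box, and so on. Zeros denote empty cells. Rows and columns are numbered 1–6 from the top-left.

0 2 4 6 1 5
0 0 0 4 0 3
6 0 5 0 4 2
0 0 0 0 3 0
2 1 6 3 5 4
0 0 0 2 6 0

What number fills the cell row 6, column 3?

3

row 1, column 1 = 3: row 1 has {1,2,4,5,6}; col 1 has {2,6}; box has {2,4} → only 3 remains.
row 2, column 3 = 1: row 2 has {3,4}; col 3 has {4,5,6}; box has {2,3,4} → only 1 remains.
row 2, column 5 = 2: row 2 has {1,3,4}; col 5 has {1,3,4,5,6}; box has {1,3,4,5,6} → only 2 remains.
row 3, column 2 = 3: row 3 has {2,4,5,6}; col 2 has {1,2}; box has {5,6} → only 3 remains.
row 3, column 4 = 1: row 3 has {2,3,4,5,6}; col 4 has {2,3,4,6}; box has {2,3,4} → only 1 remains.
row 4, column 2 = 4: row 4 has {3}; col 2 has {1,2,3}; box has {3,5,6} → only 4 remains.
row 4, column 3 = 2: row 4 has {3,4}; col 3 has {1,4,5,6}; box has {3,4,5,6} → only 2 remains.
row 4, column 4 = 5: row 4 has {2,3,4}; col 4 has {1,2,3,4,6}; box has {1,2,3,4} → only 5 remains.
row 4, column 6 = 6: row 4 has {2,3,4,5}; col 6 has {2,3,4,5}; box has {1,2,3,4,5} → only 6 remains.
row 6, column 2 = 5: row 6 has {2,6}; col 2 has {1,2,3,4}; box has {1,2,6} → only 5 remains.
row 6, column 3 = 3: row 6 has {2,5,6}; col 3 has {1,2,4,5,6}; box has {1,2,5,6} → only 3 remains.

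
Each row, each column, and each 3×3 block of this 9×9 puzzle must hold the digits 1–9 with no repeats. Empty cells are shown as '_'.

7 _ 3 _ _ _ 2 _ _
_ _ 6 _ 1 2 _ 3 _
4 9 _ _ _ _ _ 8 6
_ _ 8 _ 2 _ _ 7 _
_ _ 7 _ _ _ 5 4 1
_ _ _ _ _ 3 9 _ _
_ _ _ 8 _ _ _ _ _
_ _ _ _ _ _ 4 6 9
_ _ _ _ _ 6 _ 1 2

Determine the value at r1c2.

r2c7 = 7 (sole candidate).
r3c7 = 1 (sole candidate).
r4c9 = 3 (sole candidate).
r6c8 = 2 (sole candidate).
r6c9 = 8 (sole candidate).
r7c7 = 3 (sole candidate).
r7c8 = 5 (sole candidate).
r7c9 = 7 (sole candidate).
r9c7 = 8 (sole candidate).
r1c8 = 9 (sole candidate).
r4c7 = 6 (sole candidate).
r1c2 = 1: in row 1, 1 can only go here (every other open cell in that row sees a 1).

1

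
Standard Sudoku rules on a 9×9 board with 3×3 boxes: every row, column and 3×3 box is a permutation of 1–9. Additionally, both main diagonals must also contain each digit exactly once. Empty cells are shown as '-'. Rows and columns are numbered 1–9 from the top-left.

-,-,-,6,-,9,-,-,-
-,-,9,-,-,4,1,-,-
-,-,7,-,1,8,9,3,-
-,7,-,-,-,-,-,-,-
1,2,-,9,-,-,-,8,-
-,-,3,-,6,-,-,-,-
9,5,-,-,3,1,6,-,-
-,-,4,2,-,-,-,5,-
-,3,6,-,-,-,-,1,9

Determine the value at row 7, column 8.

4

row 2, column 2 = 8 (sole candidate).
row 3, column 4 = 5 (sole candidate).
row 5, column 3 = 5 (sole candidate).
row 5, column 5 = 4 (sole candidate).
row 6, column 6 = 2 (sole candidate).
row 8, column 2 = 1 (sole candidate).
row 1, column 1 = 3 (sole candidate).
row 1, column 2 = 4 (sole candidate).
row 3, column 2 = 6 (sole candidate).
row 4, column 3 = 8 (sole candidate).
row 4, column 4 = 1 (sole candidate).
row 4, column 5 = 5 (sole candidate).
row 4, column 6 = 3 (sole candidate).
row 5, column 6 = 7 (sole candidate).
row 5, column 7 = 3 (sole candidate).
row 5, column 9 = 6 (sole candidate).
row 6, column 1 = 4 (sole candidate).
row 6, column 2 = 9 (sole candidate).
row 6, column 4 = 8 (sole candidate).
row 6, column 8 = 7 (sole candidate).
row 7, column 3 = 2 (sole candidate).
row 7, column 8 = 4: row 7 has {1,2,3,5,6,9}; col 8 has {1,3,5,7,8}; box has {1,5,6,9} → only 4 remains.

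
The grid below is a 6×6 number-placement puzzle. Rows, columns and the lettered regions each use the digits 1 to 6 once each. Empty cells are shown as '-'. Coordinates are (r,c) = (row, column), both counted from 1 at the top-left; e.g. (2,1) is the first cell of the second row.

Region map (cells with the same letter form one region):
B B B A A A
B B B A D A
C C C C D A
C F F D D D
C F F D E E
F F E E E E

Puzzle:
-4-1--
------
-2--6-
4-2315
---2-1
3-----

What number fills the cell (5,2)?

5

(2,5) = 4 (sole candidate).
(3,4) = 5 (sole candidate).
(4,2) = 6 (sole candidate).
(5,1) = 6 (sole candidate).
(5,2) = 5: row 5 has {1,2,6}; col 2 has {2,4,6}; region has {2,3,6} → only 5 remains.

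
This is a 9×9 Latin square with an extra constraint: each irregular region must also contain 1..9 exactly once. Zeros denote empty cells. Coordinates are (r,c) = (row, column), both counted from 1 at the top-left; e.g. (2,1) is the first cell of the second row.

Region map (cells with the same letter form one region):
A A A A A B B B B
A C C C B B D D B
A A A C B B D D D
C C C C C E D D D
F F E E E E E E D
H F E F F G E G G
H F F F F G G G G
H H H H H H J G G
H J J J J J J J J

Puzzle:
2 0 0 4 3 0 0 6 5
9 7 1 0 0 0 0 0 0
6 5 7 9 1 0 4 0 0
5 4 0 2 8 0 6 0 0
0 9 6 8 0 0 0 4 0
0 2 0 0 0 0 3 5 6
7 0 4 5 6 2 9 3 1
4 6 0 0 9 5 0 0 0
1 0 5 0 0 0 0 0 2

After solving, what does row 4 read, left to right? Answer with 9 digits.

(1,3) = 8: row 1 has {2,3,4,5,6}; col 3 has {1,4,5,6,7}; region has {2,3,4,5,6,7,9} → only 8 remains.
(1,7) = 7: row 1 has {2,3,4,5,6,8}; col 7 has {3,4,6,9}; region has {1,5,6} → only 7 remains.
(4,3) = 3: row 4 has {2,4,5,6,8}; col 3 has {1,4,5,6,7,8}; region has {1,2,4,5,7,8,9} → only 3 remains.
(5,1) = 3: row 5 has {4,6,8,9}; col 1 has {1,2,4,5,6,7,9}; region has {2,4,5,6,9} → only 3 remains.
(5,9) = 7: row 5 has {3,4,6,8,9}; col 9 has {1,2,5,6}; region has {4,6} → only 7 remains.
(6,1) = 8: row 6 has {2,3,5,6}; col 1 has {1,2,3,4,5,6,7,9}; region has {1,4,5,6,7,9} → only 8 remains.
(6,3) = 9: row 6 has {2,3,5,6,8}; col 3 has {1,3,4,5,6,7,8}; region has {3,4,6,8} → only 9 remains.
(6,5) = 7: row 6 has {2,3,5,6,8,9}; col 5 has {1,3,6,8,9}; region has {2,3,4,5,6,9} → only 7 remains.
(6,6) = 4: row 6 has {2,3,5,6,7,8,9}; col 6 has {2,5}; region has {1,2,3,5,6,9} → only 4 remains.
(7,2) = 8: row 7 has {1,2,3,4,5,6,7,9}; col 2 has {2,4,5,6,7,9}; region has {2,3,4,5,6,7,9} → only 8 remains.
(8,3) = 2: row 8 has {4,5,6,9}; col 3 has {1,3,4,5,6,7,8,9}; region has {1,4,5,6,7,8,9} → only 2 remains.
(8,4) = 3: row 8 has {2,4,5,6,9}; col 4 has {2,4,5,8,9}; region has {1,2,4,5,6,7,8,9} → only 3 remains.
(8,9) = 8: row 8 has {2,3,4,5,6,9}; col 9 has {1,2,5,6,7}; region has {1,2,3,4,5,6,9} → only 8 remains.
(9,2) = 3: row 9 has {1,2,5}; col 2 has {2,4,5,6,7,8,9}; region has {2,5} → only 3 remains.
(9,5) = 4: row 9 has {1,2,3,5}; col 5 has {1,3,6,7,8,9}; region has {2,3,5} → only 4 remains.
(9,7) = 8: row 9 has {1,2,3,4,5}; col 7 has {3,4,6,7,9}; region has {2,3,4,5} → only 8 remains.
(1,2) = 1: row 1 has {2,3,4,5,6,7,8}; col 2 has {2,3,4,5,6,7,8,9}; region has {2,3,4,5,6,7,8,9} → only 1 remains.
(1,6) = 9: row 1 has {1,2,3,4,5,6,7,8}; col 6 has {2,4,5}; region has {1,5,6,7} → only 9 remains.
(2,4) = 6: row 2 has {1,7,9}; col 4 has {2,3,4,5,8,9}; region has {1,2,3,4,5,7,8,9} → only 6 remains.
(2,5) = 2: row 2 has {1,6,7,9}; col 5 has {1,3,4,6,7,8,9}; region has {1,5,6,7,9} → only 2 remains.
(2,7) = 5: row 2 has {1,2,6,7,9}; col 7 has {3,4,6,7,8,9}; region has {4,6,7} → only 5 remains.
(2,8) = 8: row 2 has {1,2,5,6,7,9}; col 8 has {3,4,5,6}; region has {4,5,6,7} → only 8 remains.
(3,8) = 2: row 3 has {1,4,5,6,7,9}; col 8 has {3,4,5,6,8}; region has {4,5,6,7,8} → only 2 remains.
(3,9) = 3: row 3 has {1,2,4,5,6,7,9}; col 9 has {1,2,5,6,7,8}; region has {2,4,5,6,7,8} → only 3 remains.
(4,9) = 9: row 4 has {2,3,4,5,6,8}; col 9 has {1,2,3,5,6,7,8}; region has {2,3,4,5,6,7,8} → only 9 remains.
(5,5) = 5: row 5 has {3,4,6,7,8,9}; col 5 has {1,2,3,4,6,7,8,9}; region has {3,4,6,8,9} → only 5 remains.
(5,6) = 1: row 5 has {3,4,5,6,7,8,9}; col 6 has {2,4,5,9}; region has {3,4,5,6,8,9} → only 1 remains.
(5,7) = 2: row 5 has {1,3,4,5,6,7,8,9}; col 7 has {3,4,5,6,7,8,9}; region has {1,3,4,5,6,8,9} → only 2 remains.
(6,4) = 1: row 6 has {2,3,4,5,6,7,8,9}; col 4 has {2,3,4,5,6,8,9}; region has {2,3,4,5,6,7,8,9} → only 1 remains.
(8,7) = 1: row 8 has {2,3,4,5,6,8,9}; col 7 has {2,3,4,5,6,7,8,9}; region has {2,3,4,5,8} → only 1 remains.
(8,8) = 7: row 8 has {1,2,3,4,5,6,8,9}; col 8 has {2,3,4,5,6,8}; region has {1,2,3,4,5,6,8,9} → only 7 remains.
(9,4) = 7: row 9 has {1,2,3,4,5,8}; col 4 has {1,2,3,4,5,6,8,9}; region has {1,2,3,4,5,8} → only 7 remains.
(9,6) = 6: row 9 has {1,2,3,4,5,7,8}; col 6 has {1,2,4,5,9}; region has {1,2,3,4,5,7,8} → only 6 remains.
(9,8) = 9: row 9 has {1,2,3,4,5,6,7,8}; col 8 has {2,3,4,5,6,7,8}; region has {1,2,3,4,5,6,7,8} → only 9 remains.
(2,6) = 3: row 2 has {1,2,5,6,7,8,9}; col 6 has {1,2,4,5,6,9}; region has {1,2,5,6,7,9} → only 3 remains.
(2,9) = 4: row 2 has {1,2,3,5,6,7,8,9}; col 9 has {1,2,3,5,6,7,8,9}; region has {1,2,3,5,6,7,9} → only 4 remains.
(3,6) = 8: row 3 has {1,2,3,4,5,6,7,9}; col 6 has {1,2,3,4,5,6,9}; region has {1,2,3,4,5,6,7,9} → only 8 remains.
(4,6) = 7: row 4 has {2,3,4,5,6,8,9}; col 6 has {1,2,3,4,5,6,8,9}; region has {1,2,3,4,5,6,8,9} → only 7 remains.
(4,8) = 1: row 4 has {2,3,4,5,6,7,8,9}; col 8 has {2,3,4,5,6,7,8,9}; region has {2,3,4,5,6,7,8,9} → only 1 remains.

543287619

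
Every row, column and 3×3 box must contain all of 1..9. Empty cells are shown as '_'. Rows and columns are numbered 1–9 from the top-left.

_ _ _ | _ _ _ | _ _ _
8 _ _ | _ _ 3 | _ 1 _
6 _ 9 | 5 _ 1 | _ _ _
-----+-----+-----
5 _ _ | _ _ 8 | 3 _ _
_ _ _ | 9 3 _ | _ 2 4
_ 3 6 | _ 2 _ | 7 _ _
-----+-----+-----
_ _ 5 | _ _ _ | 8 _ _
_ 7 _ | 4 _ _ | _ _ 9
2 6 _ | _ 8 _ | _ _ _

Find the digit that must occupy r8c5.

r6c4 = 1 (sole candidate).
r8c3 = 8 (hidden single in row 8).
r5c2 = 8 (hidden single in row 5).
r9c6 = 9 (hidden single in row 9).
r1c4 = 8 (hidden single in column 4).
r8c5 = 5: in column 5, 5 can only go here (every other open cell in that column sees a 5).

5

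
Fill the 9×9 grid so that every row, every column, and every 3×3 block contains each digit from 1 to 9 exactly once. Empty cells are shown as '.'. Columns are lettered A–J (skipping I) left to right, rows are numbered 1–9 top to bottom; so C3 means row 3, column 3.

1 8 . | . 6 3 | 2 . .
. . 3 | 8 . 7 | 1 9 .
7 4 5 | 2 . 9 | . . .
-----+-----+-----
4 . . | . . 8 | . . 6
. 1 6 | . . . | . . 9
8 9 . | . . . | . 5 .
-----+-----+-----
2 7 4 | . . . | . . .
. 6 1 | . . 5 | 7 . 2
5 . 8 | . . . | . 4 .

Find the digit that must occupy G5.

8

C1 = 9: row 1 has {1,2,3,6,8}; col 3 has {1,3,4,5,6,8}; box has {1,3,4,5,7,8} → only 9 remains.
H1 = 7: row 1 has {1,2,3,6,8,9}; col 8 has {4,5,9}; box has {1,2,9} → only 7 remains.
A2 = 6: row 2 has {1,3,7,8,9}; col 1 has {1,2,4,5,7,8}; box has {1,3,4,5,7,8,9} → only 6 remains.
B2 = 2: row 2 has {1,3,6,7,8,9}; col 2 has {1,4,6,7,8,9}; box has {1,3,4,5,6,7,8,9} → only 2 remains.
E3 = 1: row 3 has {2,4,5,7,9}; col 5 has {6}; box has {2,3,6,7,8,9} → only 1 remains.
G4 = 3: row 4 has {4,6,8}; col 7 has {1,2,7}; box has {5,6,9} → only 3 remains.
A5 = 3: row 5 has {1,6,9}; col 1 has {1,2,4,5,6,7,8}; box has {1,4,6,8,9} → only 3 remains.
G6 = 4: row 6 has {5,8,9}; col 7 has {1,2,3,7}; box has {3,5,6,9} → only 4 remains.
A8 = 9: row 8 has {1,2,5,6,7}; col 1 has {1,2,3,4,5,6,7,8}; box has {1,2,4,5,6,7,8} → only 9 remains.
B9 = 3: row 9 has {4,5,8}; col 2 has {1,2,4,6,7,8,9}; box has {1,2,4,5,6,7,8,9} → only 3 remains.
J9 = 1: row 9 has {3,4,5,8}; col 9 has {2,6,9}; box has {2,4,7} → only 1 remains.
B4 = 5: row 4 has {3,4,6,8}; col 2 has {1,2,3,4,6,7,8,9}; box has {1,3,4,6,8,9} → only 5 remains.
G5 = 8: row 5 has {1,3,6,9}; col 7 has {1,2,3,4,7}; box has {3,4,5,6,9} → only 8 remains.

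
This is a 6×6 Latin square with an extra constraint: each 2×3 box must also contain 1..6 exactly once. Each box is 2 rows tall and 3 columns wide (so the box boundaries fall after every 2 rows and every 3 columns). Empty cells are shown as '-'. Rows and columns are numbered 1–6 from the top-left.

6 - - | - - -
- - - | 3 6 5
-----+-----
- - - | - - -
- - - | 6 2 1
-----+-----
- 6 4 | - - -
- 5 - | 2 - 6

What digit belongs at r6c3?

r5c6 = 3: row 5 has {4,6}; col 6 has {1,5,6}; box has {2,6} → only 3 remains.
r3c6 = 4: row 3 has {}; col 6 has {1,3,5,6}; box has {1,2,6} → only 4 remains.
r1c6 = 2: row 1 has {6}; col 6 has {1,3,4,5,6}; box has {3,5,6} → only 2 remains.
r3c4 = 5: row 3 has {4}; col 4 has {2,3,6}; box has {1,2,4,6} → only 5 remains.
r3c5 = 3: row 3 has {4,5}; col 5 has {2,6}; box has {1,2,4,5,6} → only 3 remains.
r5c4 = 1: row 5 has {3,4,6}; col 4 has {2,3,5,6}; box has {2,3,6} → only 1 remains.
r5c5 = 5: row 5 has {1,3,4,6}; col 5 has {2,3,6}; box has {1,2,3,6} → only 5 remains.
r6c5 = 4: row 6 has {2,5,6}; col 5 has {2,3,5,6}; box has {1,2,3,5,6} → only 4 remains.
r1c4 = 4: row 1 has {2,6}; col 4 has {1,2,3,5,6}; box has {2,3,5,6} → only 4 remains.
r1c5 = 1: row 1 has {2,4,6}; col 5 has {2,3,4,5,6}; box has {2,3,4,5,6} → only 1 remains.
r5c1 = 2: row 5 has {1,3,4,5,6}; col 1 has {6}; box has {4,5,6} → only 2 remains.
r1c2 = 3: row 1 has {1,2,4,6}; col 2 has {5,6}; box has {6} → only 3 remains.
r1c3 = 5: row 1 has {1,2,3,4,6}; col 3 has {4}; box has {3,6} → only 5 remains.
r3c1 = 1: row 3 has {3,4,5}; col 1 has {2,6}; box has {} → only 1 remains.
r3c2 = 2: row 3 has {1,3,4,5}; col 2 has {3,5,6}; box has {1} → only 2 remains.
r3c3 = 6: row 3 has {1,2,3,4,5}; col 3 has {4,5}; box has {1,2} → only 6 remains.
r4c2 = 4: row 4 has {1,2,6}; col 2 has {2,3,5,6}; box has {1,2,6} → only 4 remains.
r4c3 = 3: row 4 has {1,2,4,6}; col 3 has {4,5,6}; box has {1,2,4,6} → only 3 remains.
r6c1 = 3: row 6 has {2,4,5,6}; col 1 has {1,2,6}; box has {2,4,5,6} → only 3 remains.
r6c3 = 1: row 6 has {2,3,4,5,6}; col 3 has {3,4,5,6}; box has {2,3,4,5,6} → only 1 remains.

1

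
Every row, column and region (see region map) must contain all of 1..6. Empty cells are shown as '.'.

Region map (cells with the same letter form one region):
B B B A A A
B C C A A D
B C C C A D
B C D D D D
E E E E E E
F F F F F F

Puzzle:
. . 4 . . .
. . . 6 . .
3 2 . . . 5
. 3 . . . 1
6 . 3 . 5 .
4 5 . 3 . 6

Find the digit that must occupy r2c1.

r1c2 = 6 (hidden single in row 1).
r3c3 = 6 (hidden single in row 3).
r4c3 = 2 (sole candidate).
r4c4 = 4 (sole candidate).
r4c5 = 6 (sole candidate).
r6c3 = 1 (sole candidate).
r6c5 = 2 (sole candidate).
r2c3 = 5 (sole candidate).
r2c6 = 3 (sole candidate).
r3c4 = 1 (sole candidate).
r3c5 = 4 (sole candidate).
r4c1 = 5 (sole candidate).
r5c4 = 2 (sole candidate).
r5c6 = 4 (sole candidate).
r1c4 = 5 (sole candidate).
r1c6 = 2 (sole candidate).
r2c2 = 4 (sole candidate).
r2c5 = 1 (sole candidate).
r5c2 = 1 (sole candidate).
r1c1 = 1 (sole candidate).
r1c5 = 3 (sole candidate).
r2c1 = 2: row 2 has {1,3,4,5,6}; col 1 has {1,3,4,5,6}; region has {1,3,4,5,6} → only 2 remains.

2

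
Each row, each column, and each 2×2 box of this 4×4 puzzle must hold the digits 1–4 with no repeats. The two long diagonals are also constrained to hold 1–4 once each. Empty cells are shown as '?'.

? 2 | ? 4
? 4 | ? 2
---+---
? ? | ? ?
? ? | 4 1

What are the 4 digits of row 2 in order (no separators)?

r1c1 = 3 (sole candidate).
r1c3 = 1 (sole candidate).
r2c1 = 1: row 2 has {2,4}; col 1 has {3}; box has {2,3,4} → only 1 remains.
r2c3 = 3: row 2 has {1,2,4}; col 3 has {1,4}; box has {1,2,4}; anti-diagonal has {4} → only 3 remains.

1432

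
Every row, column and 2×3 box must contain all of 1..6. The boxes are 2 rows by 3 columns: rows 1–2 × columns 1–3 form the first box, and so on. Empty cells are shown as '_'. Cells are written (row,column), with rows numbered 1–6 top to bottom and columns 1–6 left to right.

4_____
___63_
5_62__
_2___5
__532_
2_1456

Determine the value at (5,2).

(1,5) = 1: row 1 has {4}; col 5 has {2,3,5}; box has {3,6} → only 1 remains.
(1,6) = 2: row 1 has {1,4}; col 6 has {5,6}; box has {1,3,6} → only 2 remains.
(2,1) = 1: row 2 has {3,6}; col 1 has {2,4,5}; box has {4} → only 1 remains.
(2,2) = 5: row 2 has {1,3,6}; col 2 has {2}; box has {1,4} → only 5 remains.
(2,3) = 2: row 2 has {1,3,5,6}; col 3 has {1,5,6}; box has {1,4,5} → only 2 remains.
(2,6) = 4: row 2 has {1,2,3,5,6}; col 6 has {2,5,6}; box has {1,2,3,6} → only 4 remains.
(3,5) = 4: row 3 has {2,5,6}; col 5 has {1,2,3,5}; box has {2,5} → only 4 remains.
(4,1) = 3: row 4 has {2,5}; col 1 has {1,2,4,5}; box has {2,5,6} → only 3 remains.
(4,3) = 4: row 4 has {2,3,5}; col 3 has {1,2,5,6}; box has {2,3,5,6} → only 4 remains.
(4,4) = 1: row 4 has {2,3,4,5}; col 4 has {2,3,4,6}; box has {2,4,5} → only 1 remains.
(4,5) = 6: row 4 has {1,2,3,4,5}; col 5 has {1,2,3,4,5}; box has {1,2,4,5} → only 6 remains.
(5,1) = 6: row 5 has {2,3,5}; col 1 has {1,2,3,4,5}; box has {1,2,5} → only 6 remains.
(5,2) = 4: row 5 has {2,3,5,6}; col 2 has {2,5}; box has {1,2,5,6} → only 4 remains.

4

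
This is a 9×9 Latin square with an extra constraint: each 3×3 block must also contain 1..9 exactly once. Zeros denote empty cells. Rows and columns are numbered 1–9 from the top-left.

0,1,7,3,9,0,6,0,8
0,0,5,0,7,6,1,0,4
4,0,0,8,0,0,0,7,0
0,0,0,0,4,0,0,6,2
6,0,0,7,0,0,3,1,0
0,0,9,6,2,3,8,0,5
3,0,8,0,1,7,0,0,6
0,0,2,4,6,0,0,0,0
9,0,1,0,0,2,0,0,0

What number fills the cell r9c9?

7

r1c1 = 2: row 1 has {1,3,6,7,8,9}; col 1 has {3,4,6,9}; box has {1,4,5,7} → only 2 remains.
r1c8 = 5: row 1 has {1,2,3,6,7,8,9}; col 8 has {1,6,7}; box has {1,4,6,7,8} → only 5 remains.
r2c1 = 8: row 2 has {1,4,5,6,7}; col 1 has {2,3,4,6,9}; box has {1,2,4,5,7} → only 8 remains.
r2c4 = 2: row 2 has {1,4,5,6,7,8}; col 4 has {3,4,6,7,8}; box has {3,6,7,8,9} → only 2 remains.
r3c5 = 5: row 3 has {4,7,8}; col 5 has {1,2,4,6,7,9}; box has {2,3,6,7,8,9} → only 5 remains.
r3c6 = 1: row 3 has {4,5,7,8}; col 6 has {2,3,6,7}; box has {2,3,5,6,7,8,9} → only 1 remains.
r4c3 = 3: row 4 has {2,4,6}; col 3 has {1,2,5,7,8,9}; box has {6,9} → only 3 remains.
r5c3 = 4: row 5 has {1,3,6,7}; col 3 has {1,2,3,5,7,8,9}; box has {3,6,9} → only 4 remains.
r5c5 = 8: row 5 has {1,3,4,6,7}; col 5 has {1,2,4,5,6,7,9}; box has {2,3,4,6,7} → only 8 remains.
r5c9 = 9: row 5 has {1,3,4,6,7,8}; col 9 has {2,4,5,6,8}; box has {1,2,3,5,6,8} → only 9 remains.
r6c2 = 7: row 6 has {2,3,5,6,8,9}; col 2 has {1}; box has {3,4,6,9} → only 7 remains.
r6c8 = 4: row 6 has {2,3,5,6,7,8,9}; col 8 has {1,5,6,7}; box has {1,2,3,5,6,8,9} → only 4 remains.
r8c2 = 5: row 8 has {2,4,6}; col 2 has {1,7}; box has {1,2,3,8,9} → only 5 remains.
r9c4 = 5: row 9 has {1,2,9}; col 4 has {2,3,4,6,7,8}; box has {1,2,4,6,7} → only 5 remains.
r9c5 = 3: row 9 has {1,2,5,9}; col 5 has {1,2,4,5,6,7,8,9}; box has {1,2,4,5,6,7} → only 3 remains.
r9c8 = 8: row 9 has {1,2,3,5,9}; col 8 has {1,4,5,6,7}; box has {6} → only 8 remains.
r9c9 = 7: row 9 has {1,2,3,5,8,9}; col 9 has {2,4,5,6,8,9}; box has {6,8} → only 7 remains.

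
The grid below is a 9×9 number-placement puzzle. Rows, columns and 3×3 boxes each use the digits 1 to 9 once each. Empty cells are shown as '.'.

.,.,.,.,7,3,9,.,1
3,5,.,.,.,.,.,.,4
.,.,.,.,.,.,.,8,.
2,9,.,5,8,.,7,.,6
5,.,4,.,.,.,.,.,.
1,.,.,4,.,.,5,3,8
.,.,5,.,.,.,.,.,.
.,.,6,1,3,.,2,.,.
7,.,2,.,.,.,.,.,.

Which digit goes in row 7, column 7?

row 1, column 3 = 8: row 1 has {1,3,7,9}; col 3 has {2,4,5,6}; box has {3,5} → only 8 remains.
row 2, column 7 = 6: row 2 has {3,4,5}; col 7 has {2,5,7,9}; box has {1,4,8,9} → only 6 remains.
row 3, column 7 = 3: row 3 has {8}; col 7 has {2,5,6,7,9}; box has {1,4,6,8,9} → only 3 remains.
row 4, column 3 = 3: row 4 has {2,5,6,7,8,9}; col 3 has {2,4,5,6,8}; box has {1,2,4,5,9} → only 3 remains.
row 4, column 6 = 1: row 4 has {2,3,5,6,7,8,9}; col 6 has {3}; box has {4,5,8} → only 1 remains.
row 4, column 8 = 4: row 4 has {1,2,3,5,6,7,8,9}; col 8 has {3,8}; box has {3,5,6,7,8} → only 4 remains.
row 5, column 7 = 1: row 5 has {4,5}; col 7 has {2,3,5,6,7,9}; box has {3,4,5,6,7,8} → only 1 remains.
row 6, column 3 = 7: row 6 has {1,3,4,5,8}; col 3 has {2,3,4,5,6,8}; box has {1,2,3,4,5,9} → only 7 remains.
row 6, column 2 = 6: row 6 has {1,3,4,5,7,8}; col 2 has {5,9}; box has {1,2,3,4,5,7,9} → only 6 remains.
row 5, column 2 = 8: row 5 has {1,4,5}; col 2 has {5,6,9}; box has {1,2,3,4,5,6,7,9} → only 8 remains.
row 8, column 2 = 4: row 8 has {1,2,3,6}; col 2 has {5,6,8,9}; box has {2,5,6,7} → only 4 remains.
row 1, column 2 = 2: row 1 has {1,3,7,8,9}; col 2 has {4,5,6,8,9}; box has {3,5,8} → only 2 remains.
row 1, column 4 = 6: row 1 has {1,2,3,7,8,9}; col 4 has {1,4,5}; box has {3,7} → only 6 remains.
row 1, column 8 = 5: row 1 has {1,2,3,6,7,8,9}; col 8 has {3,4,8}; box has {1,3,4,6,8,9} → only 5 remains.
row 1, column 1 = 4: row 1 has {1,2,3,5,6,7,8,9}; col 1 has {1,2,3,5,7}; box has {2,3,5,8} → only 4 remains.
row 2, column 8 = 7: in row 2, 7 can only go here (every other open cell in that row sees a 7).
row 3, column 9 = 2: row 3 has {3,8}; col 9 has {1,4,6,8}; box has {1,3,4,5,6,7,8,9} → only 2 remains.
row 5, column 9 = 9: row 5 has {1,4,5,8}; col 9 has {1,2,4,6,8}; box has {1,3,4,5,6,7,8} → only 9 remains.
row 8, column 8 = 9: row 8 has {1,2,3,4,6}; col 8 has {3,4,5,7,8}; box has {2} → only 9 remains.
row 3, column 4 = 9: row 3 has {2,3,8}; col 4 has {1,4,5,6}; box has {3,6,7} → only 9 remains.
row 5, column 8 = 2: row 5 has {1,4,5,8,9}; col 8 has {3,4,5,7,8,9}; box has {1,3,4,5,6,7,8,9} → only 2 remains.
row 8, column 1 = 8: row 8 has {1,2,3,4,6,9}; col 1 has {1,2,3,4,5,7}; box has {2,4,5,6,7} → only 8 remains.
row 9, column 4 = 8: row 9 has {2,7}; col 4 has {1,4,5,6,9}; box has {1,3} → only 8 remains.
row 9, column 7 = 4: row 9 has {2,7,8}; col 7 has {1,2,3,5,6,7,9}; box has {2,9} → only 4 remains.
row 2, column 4 = 2: row 2 has {3,4,5,6,7}; col 4 has {1,4,5,6,8,9}; box has {3,6,7,9} → only 2 remains.
row 2, column 5 = 1: row 2 has {2,3,4,5,6,7}; col 5 has {3,7,8}; box has {2,3,6,7,9} → only 1 remains.
row 2, column 6 = 8: row 2 has {1,2,3,4,5,6,7}; col 6 has {1,3}; box has {1,2,3,6,7,9} → only 8 remains.
row 3, column 1 = 6: row 3 has {2,3,8,9}; col 1 has {1,2,3,4,5,7,8}; box has {2,3,4,5,8} → only 6 remains.
row 3, column 3 = 1: row 3 has {2,3,6,8,9}; col 3 has {2,3,4,5,6,7,8}; box has {2,3,4,5,6,8} → only 1 remains.
row 5, column 5 = 6: row 5 has {1,2,4,5,8,9}; col 5 has {1,3,7,8}; box has {1,4,5,8} → only 6 remains.
row 5, column 6 = 7: row 5 has {1,2,4,5,6,8,9}; col 6 has {1,3,8}; box has {1,4,5,6,8} → only 7 remains.
row 7, column 1 = 9: row 7 has {5}; col 1 has {1,2,3,4,5,6,7,8}; box has {2,4,5,6,7,8} → only 9 remains.
row 7, column 4 = 7: row 7 has {5,9}; col 4 has {1,2,4,5,6,8,9}; box has {1,3,8} → only 7 remains.
row 7, column 7 = 8: row 7 has {5,7,9}; col 7 has {1,2,3,4,5,6,7,9}; box has {2,4,9} → only 8 remains.

8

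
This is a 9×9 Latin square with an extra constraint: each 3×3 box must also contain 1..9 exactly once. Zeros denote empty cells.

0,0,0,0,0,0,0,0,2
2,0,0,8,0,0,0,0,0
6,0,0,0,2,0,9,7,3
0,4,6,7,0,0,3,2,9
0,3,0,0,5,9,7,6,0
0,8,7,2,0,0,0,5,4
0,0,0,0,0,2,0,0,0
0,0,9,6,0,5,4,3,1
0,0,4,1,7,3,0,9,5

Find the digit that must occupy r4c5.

1

r2c9 = 6 (sole candidate).
r5c1 = 1 (sole candidate).
r5c3 = 2 (sole candidate).
r5c4 = 4 (sole candidate).
r5c9 = 8 (sole candidate).
r6c1 = 9 (sole candidate).
r6c7 = 1 (sole candidate).
r7c4 = 9 (sole candidate).
r7c8 = 8 (sole candidate).
r7c9 = 7 (sole candidate).
r8c5 = 8 (sole candidate).
r9c1 = 8 (sole candidate).
r2c7 = 5 (sole candidate).
r3c4 = 5 (sole candidate).
r4c1 = 5 (sole candidate).
r4c5 = 1: row 4 has {2,3,4,5,6,7,9}; col 5 has {2,5,7,8}; box has {2,4,5,7,9} → only 1 remains.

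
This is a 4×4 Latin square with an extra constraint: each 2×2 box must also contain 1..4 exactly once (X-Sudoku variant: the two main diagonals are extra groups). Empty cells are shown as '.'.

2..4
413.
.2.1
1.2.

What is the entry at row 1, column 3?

1

row 1, column 2 = 3: row 1 has {2,4}; col 2 has {1,2}; box has {1,2,4} → only 3 remains.
row 1, column 3 = 1: row 1 has {2,3,4}; col 3 has {2,3}; box has {3,4} → only 1 remains.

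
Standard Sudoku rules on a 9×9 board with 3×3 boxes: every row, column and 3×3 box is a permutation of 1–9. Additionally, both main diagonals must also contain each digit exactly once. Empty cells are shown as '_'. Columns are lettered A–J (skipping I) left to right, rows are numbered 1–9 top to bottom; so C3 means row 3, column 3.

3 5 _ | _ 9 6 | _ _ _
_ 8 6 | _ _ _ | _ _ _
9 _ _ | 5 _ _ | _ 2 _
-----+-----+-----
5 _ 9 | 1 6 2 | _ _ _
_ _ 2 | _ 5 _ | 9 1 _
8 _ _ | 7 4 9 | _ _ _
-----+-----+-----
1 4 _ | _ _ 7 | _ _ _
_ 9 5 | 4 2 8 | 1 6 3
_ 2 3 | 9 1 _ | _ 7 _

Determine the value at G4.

4

F5 = 3: row 5 has {1,2,5,9}; col 6 has {2,6,7,8,9}; box has {1,2,4,5,6,7,9} → only 3 remains.
C6 = 1: row 6 has {4,7,8,9}; col 3 has {2,3,5,6,9}; box has {2,5,8,9} → only 1 remains.
C7 = 8: row 7 has {1,4,7}; col 3 has {1,2,3,5,6,9}; box has {1,2,3,4,5,9}; anti-diagonal has {2,5,7,9} → only 8 remains.
E7 = 3: row 7 has {1,4,7,8}; col 5 has {1,2,4,5,6,9}; box has {1,2,4,7,8,9} → only 3 remains.
G7 = 2: row 7 has {1,3,4,7,8}; col 7 has {1,9}; box has {1,3,6,7}; main diagonal has {1,3,5,6,8,9} → only 2 remains.
A8 = 7: row 8 has {1,2,3,4,5,6,8,9}; col 1 has {1,3,5,8,9}; box has {1,2,3,4,5,8,9} → only 7 remains.
A9 = 6: row 9 has {1,2,3,7,9}; col 1 has {1,3,5,7,8,9}; box has {1,2,3,4,5,7,8,9}; anti-diagonal has {2,5,7,8,9} → only 6 remains.
F9 = 5: row 9 has {1,2,3,6,7,9}; col 6 has {2,3,6,7,8,9}; box has {1,2,3,4,7,8,9} → only 5 remains.
J9 = 4: row 9 has {1,2,3,5,6,7,9}; col 9 has {3}; box has {1,2,3,6,7}; main diagonal has {1,2,3,5,6,8,9} → only 4 remains.
J1 = 1: row 1 has {3,5,6,9}; col 9 has {3,4}; box has {2}; anti-diagonal has {2,5,6,7,8,9} → only 1 remains.
E2 = 7: row 2 has {6,8}; col 5 has {1,2,3,4,5,6,9}; box has {5,6,9} → only 7 remains.
C3 = 7: row 3 has {2,5,9}; col 3 has {1,2,3,5,6,8,9}; box has {3,5,6,8,9}; main diagonal has {1,2,3,4,5,6,8,9} → only 7 remains.
E3 = 8: row 3 has {2,5,7,9}; col 5 has {1,2,3,4,5,6,7,9}; box has {5,6,7,9} → only 8 remains.
J3 = 6: row 3 has {2,5,7,8,9}; col 9 has {1,3,4}; box has {1,2} → only 6 remains.
A5 = 4: row 5 has {1,2,3,5,9}; col 1 has {1,3,5,6,7,8,9}; box has {1,2,5,8,9} → only 4 remains.
D5 = 8: row 5 has {1,2,3,4,5,9}; col 4 has {1,4,5,7,9}; box has {1,2,3,4,5,6,7,9} → only 8 remains.
J5 = 7: row 5 has {1,2,3,4,5,8,9}; col 9 has {1,3,4,6}; box has {1,9} → only 7 remains.
D7 = 6: row 7 has {1,2,3,4,7,8}; col 4 has {1,4,5,7,8,9}; box has {1,2,3,4,5,7,8,9} → only 6 remains.
G9 = 8: row 9 has {1,2,3,4,5,6,7,9}; col 7 has {1,2,9}; box has {1,2,3,4,6,7} → only 8 remains.
C1 = 4: row 1 has {1,3,5,6,9}; col 3 has {1,2,3,5,6,7,8,9}; box has {3,5,6,7,8,9} → only 4 remains.
D1 = 2: row 1 has {1,3,4,5,6,9}; col 4 has {1,4,5,6,7,8,9}; box has {5,6,7,8,9} → only 2 remains.
G1 = 7: row 1 has {1,2,3,4,5,6,9}; col 7 has {1,2,8,9}; box has {1,2,6} → only 7 remains.
H1 = 8: row 1 has {1,2,3,4,5,6,7,9}; col 8 has {1,2,6,7}; box has {1,2,6,7} → only 8 remains.
A2 = 2: row 2 has {6,7,8}; col 1 has {1,3,4,5,6,7,8,9}; box has {3,4,5,6,7,8,9} → only 2 remains.
D2 = 3: row 2 has {2,6,7,8}; col 4 has {1,2,4,5,6,7,8,9}; box has {2,5,6,7,8,9} → only 3 remains.
H2 = 4: row 2 has {2,3,6,7,8}; col 8 has {1,2,6,7,8}; box has {1,2,6,7,8}; anti-diagonal has {1,2,5,6,7,8,9} → only 4 remains.
B3 = 1: row 3 has {2,5,6,7,8,9}; col 2 has {2,4,5,8,9}; box has {2,3,4,5,6,7,8,9} → only 1 remains.
F3 = 4: row 3 has {1,2,5,6,7,8,9}; col 6 has {2,3,5,6,7,8,9}; box has {2,3,5,6,7,8,9} → only 4 remains.
G3 = 3: row 3 has {1,2,4,5,6,7,8,9}; col 7 has {1,2,7,8,9}; box has {1,2,4,6,7,8}; anti-diagonal has {1,2,4,5,6,7,8,9} → only 3 remains.
G4 = 4: row 4 has {1,2,5,6,9}; col 7 has {1,2,3,7,8,9}; box has {1,7,9} → only 4 remains.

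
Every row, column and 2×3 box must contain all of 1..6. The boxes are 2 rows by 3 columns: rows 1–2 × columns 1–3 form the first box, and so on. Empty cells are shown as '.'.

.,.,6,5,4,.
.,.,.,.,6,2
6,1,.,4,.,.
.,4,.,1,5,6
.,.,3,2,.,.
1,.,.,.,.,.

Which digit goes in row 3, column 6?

3

row 2, column 4 = 3: row 2 has {2,6}; col 4 has {1,2,4,5}; box has {2,4,5,6} → only 3 remains.
row 3, column 6 = 3: row 3 has {1,4,6}; col 6 has {2,6}; box has {1,4,5,6} → only 3 remains.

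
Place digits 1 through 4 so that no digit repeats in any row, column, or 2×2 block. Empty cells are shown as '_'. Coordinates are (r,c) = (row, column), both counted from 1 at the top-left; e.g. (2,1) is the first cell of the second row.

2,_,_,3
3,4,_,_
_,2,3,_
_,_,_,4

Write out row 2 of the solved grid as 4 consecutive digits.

3412

(1,2) = 1: row 1 has {2,3}; col 2 has {2,4}; box has {2,3,4} → only 1 remains.
(1,3) = 4: row 1 has {1,2,3}; col 3 has {3}; box has {3} → only 4 remains.
(3,4) = 1: row 3 has {2,3}; col 4 has {3,4}; box has {3,4} → only 1 remains.
(4,1) = 1: row 4 has {4}; col 1 has {2,3}; box has {2} → only 1 remains.
(4,2) = 3: row 4 has {1,4}; col 2 has {1,2,4}; box has {1,2} → only 3 remains.
(4,3) = 2: row 4 has {1,3,4}; col 3 has {3,4}; box has {1,3,4} → only 2 remains.
(2,3) = 1: row 2 has {3,4}; col 3 has {2,3,4}; box has {3,4} → only 1 remains.
(2,4) = 2: row 2 has {1,3,4}; col 4 has {1,3,4}; box has {1,3,4} → only 2 remains.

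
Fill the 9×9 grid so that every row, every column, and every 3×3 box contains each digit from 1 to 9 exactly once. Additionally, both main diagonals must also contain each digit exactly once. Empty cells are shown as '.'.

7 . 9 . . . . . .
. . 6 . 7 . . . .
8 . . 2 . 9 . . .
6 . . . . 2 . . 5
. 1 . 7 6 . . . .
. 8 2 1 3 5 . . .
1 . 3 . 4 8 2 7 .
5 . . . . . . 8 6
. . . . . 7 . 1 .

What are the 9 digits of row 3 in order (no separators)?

row 5, column 6 = 4: row 5 has {1,6,7}; col 6 has {2,5,7,8,9}; box has {1,2,3,5,6,7} → only 4 remains.
row 7, column 9 = 9: row 7 has {1,2,3,4,7,8}; col 9 has {5,6}; box has {1,2,6,7,8} → only 9 remains.
row 4, column 4 = 9: row 4 has {2,5,6}; col 4 has {1,2,7}; box has {1,2,3,4,5,6,7}; main diagonal has {2,5,6,7,8} → only 9 remains.
row 4, column 5 = 8: row 4 has {2,5,6,9}; col 5 has {3,4,6,7}; box has {1,2,3,4,5,6,7,9} → only 8 remains.
row 5, column 3 = 5: row 5 has {1,4,6,7}; col 3 has {2,3,6,9}; box has {1,2,6,8} → only 5 remains.
row 7, column 2 = 6: row 7 has {1,2,3,4,7,8,9}; col 2 has {1,8}; box has {1,3,5} → only 6 remains.
row 7, column 4 = 5: row 7 has {1,2,3,4,6,7,8,9}; col 4 has {1,2,7,9}; box has {4,7,8} → only 5 remains.
row 8, column 4 = 3: row 8 has {5,6,8}; col 4 has {1,2,5,7,9}; box has {4,5,7,8} → only 3 remains.
row 8, column 6 = 1: row 8 has {3,5,6,8}; col 6 has {2,4,5,7,8,9}; box has {3,4,5,7,8} → only 1 remains.
row 8, column 7 = 4: row 8 has {1,3,5,6,8}; col 7 has {2}; box has {1,2,6,7,8,9} → only 4 remains.
row 9, column 4 = 6: row 9 has {1,7}; col 4 has {1,2,3,5,7,9}; box has {1,3,4,5,7,8} → only 6 remains.
row 9, column 9 = 3: row 9 has {1,6,7}; col 9 has {5,6,9}; box has {1,2,4,6,7,8,9}; main diagonal has {2,5,6,7,8,9} → only 3 remains.
row 2, column 2 = 4: row 2 has {6,7}; col 2 has {1,6,8}; box has {6,7,8,9}; main diagonal has {2,3,5,6,7,8,9} → only 4 remains.
row 2, column 4 = 8: row 2 has {4,6,7}; col 4 has {1,2,3,5,6,7,9}; box has {2,7,9} → only 8 remains.
row 2, column 6 = 3: row 2 has {4,6,7,8}; col 6 has {1,2,4,5,7,8,9}; box has {2,7,8,9} → only 3 remains.
row 3, column 3 = 1: row 3 has {2,8,9}; col 3 has {2,3,5,6,9}; box has {4,6,7,8,9}; main diagonal has {2,3,4,5,6,7,8,9} → only 1 remains.
row 3, column 5 = 5: row 3 has {1,2,8,9}; col 5 has {3,4,6,7,8}; box has {2,3,7,8,9} → only 5 remains.
row 3, column 7 = 7: row 3 has {1,2,5,8,9}; col 7 has {2,4}; box has {}; anti-diagonal has {1,2,3,6} → only 7 remains.
row 3, column 9 = 4: row 3 has {1,2,5,7,8,9}; col 9 has {3,5,6,9}; box has {7} → only 4 remains.
row 6, column 9 = 7: row 6 has {1,2,3,5,8}; col 9 has {3,4,5,6,9}; box has {5} → only 7 remains.
row 8, column 2 = 9: row 8 has {1,3,4,5,6,8}; col 2 has {1,4,6,8}; box has {1,3,5,6}; anti-diagonal has {1,2,3,6,7} → only 9 remains.
row 8, column 3 = 7: row 8 has {1,3,4,5,6,8,9}; col 3 has {1,2,3,5,6,9}; box has {1,3,5,6,9} → only 7 remains.
row 8, column 5 = 2: row 8 has {1,3,4,5,6,7,8,9}; col 5 has {3,4,5,6,7,8}; box has {1,3,4,5,6,7,8} → only 2 remains.
row 9, column 1 = 4: row 9 has {1,3,6,7}; col 1 has {1,5,6,7,8}; box has {1,3,5,6,7,9}; anti-diagonal has {1,2,3,6,7,9} → only 4 remains.
row 9, column 2 = 2: row 9 has {1,3,4,6,7}; col 2 has {1,4,6,8,9}; box has {1,3,4,5,6,7,9} → only 2 remains.
row 9, column 3 = 8: row 9 has {1,2,3,4,6,7}; col 3 has {1,2,3,5,6,7,9}; box has {1,2,3,4,5,6,7,9} → only 8 remains.
row 9, column 5 = 9: row 9 has {1,2,3,4,6,7,8}; col 5 has {2,3,4,5,6,7,8}; box has {1,2,3,4,5,6,7,8} → only 9 remains.
row 9, column 7 = 5: row 9 has {1,2,3,4,6,7,8,9}; col 7 has {2,4,7}; box has {1,2,3,4,6,7,8,9} → only 5 remains.
row 1, column 4 = 4: row 1 has {7,9}; col 4 has {1,2,3,5,6,7,8,9}; box has {2,3,5,7,8,9} → only 4 remains.
row 1, column 5 = 1: row 1 has {4,7,9}; col 5 has {2,3,4,5,6,7,8,9}; box has {2,3,4,5,7,8,9} → only 1 remains.
row 1, column 6 = 6: row 1 has {1,4,7,9}; col 6 has {1,2,3,4,5,7,8,9}; box has {1,2,3,4,5,7,8,9} → only 6 remains.
row 1, column 9 = 8: row 1 has {1,4,6,7,9}; col 9 has {3,4,5,6,7,9}; box has {4,7}; anti-diagonal has {1,2,3,4,6,7,9} → only 8 remains.
row 2, column 1 = 2: row 2 has {3,4,6,7,8}; col 1 has {1,4,5,6,7,8}; box has {1,4,6,7,8,9} → only 2 remains.
row 2, column 8 = 5: row 2 has {2,3,4,6,7,8}; col 8 has {1,7,8}; box has {4,7,8}; anti-diagonal has {1,2,3,4,6,7,8,9} → only 5 remains.
row 2, column 9 = 1: row 2 has {2,3,4,5,6,7,8}; col 9 has {3,4,5,6,7,8,9}; box has {4,5,7,8} → only 1 remains.
row 3, column 2 = 3: row 3 has {1,2,4,5,7,8,9}; col 2 has {1,2,4,6,8,9}; box has {1,2,4,6,7,8,9} → only 3 remains.
row 3, column 8 = 6: row 3 has {1,2,3,4,5,7,8,9}; col 8 has {1,5,7,8}; box has {1,4,5,7,8} → only 6 remains.

831259764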